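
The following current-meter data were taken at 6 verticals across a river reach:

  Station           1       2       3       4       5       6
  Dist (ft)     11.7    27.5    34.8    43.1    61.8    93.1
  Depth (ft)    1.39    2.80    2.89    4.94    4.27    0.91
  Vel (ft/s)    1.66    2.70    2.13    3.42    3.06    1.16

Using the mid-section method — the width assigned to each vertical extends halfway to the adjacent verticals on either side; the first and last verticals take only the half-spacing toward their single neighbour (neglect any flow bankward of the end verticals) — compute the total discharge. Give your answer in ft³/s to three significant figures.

w_1 = (27.5 − 11.7)/2 = 7.9 ft; q_1 = 1.66 × 1.39 × 7.9 = 18.23 ft³/s
w_2 = (34.8 − 11.7)/2 = 11.55 ft; q_2 = 2.70 × 2.80 × 11.55 = 87.32 ft³/s
w_3 = (43.1 − 27.5)/2 = 7.8 ft; q_3 = 2.13 × 2.89 × 7.8 = 48.01 ft³/s
w_4 = (61.8 − 34.8)/2 = 13.5 ft; q_4 = 3.42 × 4.94 × 13.5 = 228.1 ft³/s
w_5 = (93.1 − 43.1)/2 = 25 ft; q_5 = 3.06 × 4.27 × 25 = 326.7 ft³/s
w_6 = (93.1 − 61.8)/2 = 15.65 ft; q_6 = 1.16 × 0.91 × 15.65 = 16.52 ft³/s
Q = Σ qᵢ = 724.8 ft³/s

725 ft³/s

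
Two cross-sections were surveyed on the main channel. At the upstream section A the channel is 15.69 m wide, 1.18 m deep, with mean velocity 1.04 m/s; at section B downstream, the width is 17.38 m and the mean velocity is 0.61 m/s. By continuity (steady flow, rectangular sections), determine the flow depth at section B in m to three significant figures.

Q = A₁V₁ = (15.69×1.18) × 1.04 = 19.25 m³/s
d₂ = Q/(b₂ V₂) = 19.25/(17.38×0.61) = 1.816 m

1.82 m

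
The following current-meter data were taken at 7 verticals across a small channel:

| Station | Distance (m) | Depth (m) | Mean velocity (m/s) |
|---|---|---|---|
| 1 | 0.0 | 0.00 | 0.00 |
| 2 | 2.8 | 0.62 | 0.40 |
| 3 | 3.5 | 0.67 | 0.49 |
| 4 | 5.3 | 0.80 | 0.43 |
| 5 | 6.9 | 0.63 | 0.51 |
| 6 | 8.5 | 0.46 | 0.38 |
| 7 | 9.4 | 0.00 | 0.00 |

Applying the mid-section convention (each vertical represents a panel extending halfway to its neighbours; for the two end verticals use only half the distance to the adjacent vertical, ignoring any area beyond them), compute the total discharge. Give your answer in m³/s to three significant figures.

w_2 = (3.5 − 0.0)/2 = 1.75 m; q_2 = 0.40 × 0.62 × 1.75 = 0.4340 m³/s
w_3 = (5.3 − 2.8)/2 = 1.25 m; q_3 = 0.49 × 0.67 × 1.25 = 0.4104 m³/s
w_4 = (6.9 − 3.5)/2 = 1.7 m; q_4 = 0.43 × 0.80 × 1.7 = 0.5848 m³/s
w_5 = (8.5 − 5.3)/2 = 1.6 m; q_5 = 0.51 × 0.63 × 1.6 = 0.5141 m³/s
w_6 = (9.4 − 6.9)/2 = 1.25 m; q_6 = 0.38 × 0.46 × 1.25 = 0.2185 m³/s
Stations 1, 7 contribute zero (depth or velocity is 0).
Q = Σ qᵢ = 2.162 m³/s

2.16 m³/s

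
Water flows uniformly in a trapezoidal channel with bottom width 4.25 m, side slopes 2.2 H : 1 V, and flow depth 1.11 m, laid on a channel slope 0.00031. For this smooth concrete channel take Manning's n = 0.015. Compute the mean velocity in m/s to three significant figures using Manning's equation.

0.988 m/s

A = (b + z·y)·y = (4.25 + 2.2×1.11)×1.11 = 7.428 m²
P = b + 2y√(1+z²) = 4.25 + 2×1.11×√(1+2.2²) = 9.615 m
R = A/P = 7.428/9.615 = 0.7726 m
Q = (1/n)·A·R^(2/3)·S^(1/2) = (1/0.015) × 7.428 × 0.7726^(2/3) × 0.00031^(1/2) = 7.341 m³/s
V = Q/A = 7.341/7.428 = 0.9883 m/s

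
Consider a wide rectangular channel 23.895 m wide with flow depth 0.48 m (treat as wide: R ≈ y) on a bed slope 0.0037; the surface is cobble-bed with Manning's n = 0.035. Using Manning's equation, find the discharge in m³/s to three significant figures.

12.2 m³/s

A = b·y = 23.895 × 0.48 = 11.47 m²
Wide channel: R ≈ y = 0.48 m
Q = (1/n)·A·R^(2/3)·S^(1/2) = (1/0.035) × 11.47 × 0.4800^(2/3) × 0.0037^(1/2) = 12.22 m³/s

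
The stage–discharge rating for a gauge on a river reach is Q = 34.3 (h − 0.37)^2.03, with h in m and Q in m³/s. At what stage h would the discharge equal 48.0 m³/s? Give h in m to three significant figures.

1.55 m

h − h₀ = (Q/C)^(1/b) = (48.0/34.3)^(1/2.03) = 1.180 m
h = 0.37 + 1.180 = 1.550 m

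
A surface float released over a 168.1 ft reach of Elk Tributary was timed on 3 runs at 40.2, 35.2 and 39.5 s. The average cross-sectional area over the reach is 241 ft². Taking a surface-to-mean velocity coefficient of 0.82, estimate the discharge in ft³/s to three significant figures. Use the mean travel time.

t̄ = (40.2 + 35.2 + 39.5) / 3 = 38.3 s
v_surface = L / t̄ = 168.1 / 38.3 = 4.389 ft/s
v_mean = 0.82 × 4.389 = 3.599 ft/s
Q = A × v_mean = 241 × 3.599 = 867.4 ft³/s

867 ft³/s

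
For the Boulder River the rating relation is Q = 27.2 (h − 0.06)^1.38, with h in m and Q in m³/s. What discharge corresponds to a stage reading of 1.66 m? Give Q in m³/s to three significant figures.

52.0 m³/s

Q = 27.2 × (1.66 − 0.06)^1.38 = 27.2 × 1.6^1.38 = 52.03 m³/s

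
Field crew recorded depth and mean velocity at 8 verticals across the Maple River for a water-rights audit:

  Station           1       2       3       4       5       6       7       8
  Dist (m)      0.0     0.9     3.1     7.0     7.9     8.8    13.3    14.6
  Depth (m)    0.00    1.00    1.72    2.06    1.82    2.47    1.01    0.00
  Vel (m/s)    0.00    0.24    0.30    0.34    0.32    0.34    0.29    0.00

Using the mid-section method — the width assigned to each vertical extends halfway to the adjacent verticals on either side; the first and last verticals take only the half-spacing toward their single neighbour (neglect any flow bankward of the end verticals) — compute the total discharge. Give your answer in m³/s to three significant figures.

w_2 = (3.1 − 0.0)/2 = 1.55 m; q_2 = 0.24 × 1.00 × 1.55 = 0.3720 m³/s
w_3 = (7.0 − 0.9)/2 = 3.05 m; q_3 = 0.30 × 1.72 × 3.05 = 1.574 m³/s
w_4 = (7.9 − 3.1)/2 = 2.4 m; q_4 = 0.34 × 2.06 × 2.4 = 1.681 m³/s
w_5 = (8.8 − 7.0)/2 = 0.9 m; q_5 = 0.32 × 1.82 × 0.9 = 0.5242 m³/s
w_6 = (13.3 − 7.9)/2 = 2.7 m; q_6 = 0.34 × 2.47 × 2.7 = 2.267 m³/s
w_7 = (14.6 − 8.8)/2 = 2.9 m; q_7 = 0.29 × 1.01 × 2.9 = 0.8494 m³/s
Stations 1, 8 contribute zero (depth or velocity is 0).
Q = Σ qᵢ = 7.268 m³/s

7.27 m³/s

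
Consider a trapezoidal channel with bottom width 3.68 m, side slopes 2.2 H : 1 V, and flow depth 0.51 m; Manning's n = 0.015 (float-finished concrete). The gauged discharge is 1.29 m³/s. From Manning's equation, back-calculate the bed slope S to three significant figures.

A = (b + z·y)·y = (3.68 + 2.2×0.51)×0.51 = 2.449 m²
P = b + 2y√(1+z²) = 3.68 + 2×0.51×√(1+2.2²) = 6.145 m
R = A/P = 2.449/6.145 = 0.3985 m
S = (Q·n / (1·A·R^(2/3)))² = (1.29×0.015 / (1×2.449×0.5416))² = 0.0002129

0.000213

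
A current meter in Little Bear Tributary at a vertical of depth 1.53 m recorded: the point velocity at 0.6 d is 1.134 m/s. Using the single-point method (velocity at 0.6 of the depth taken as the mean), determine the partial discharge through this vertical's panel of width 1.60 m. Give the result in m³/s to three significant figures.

v̄ = v₀.₆ = 1.134 m/s
q = v̄ × d × w = 1.134 × 1.53 × 1.60 = 2.776 m³/s

2.78 m³/s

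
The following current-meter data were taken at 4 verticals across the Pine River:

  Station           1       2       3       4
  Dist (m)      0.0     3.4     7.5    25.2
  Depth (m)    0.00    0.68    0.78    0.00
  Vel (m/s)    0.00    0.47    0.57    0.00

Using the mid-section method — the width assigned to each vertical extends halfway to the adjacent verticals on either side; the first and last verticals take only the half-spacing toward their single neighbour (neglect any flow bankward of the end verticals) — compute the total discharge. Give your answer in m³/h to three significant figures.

21800 m³/h

w_2 = (7.5 − 0.0)/2 = 3.75 m; q_2 = 0.47 × 0.68 × 3.75 = 1.199 m³/s
w_3 = (25.2 − 3.4)/2 = 10.9 m; q_3 = 0.57 × 0.78 × 10.9 = 4.846 m³/s
Stations 1, 4 contribute zero (depth or velocity is 0).
Q = Σ qᵢ = 6.045 m³/s
= 6.045 × 3600 = 21760 m³/h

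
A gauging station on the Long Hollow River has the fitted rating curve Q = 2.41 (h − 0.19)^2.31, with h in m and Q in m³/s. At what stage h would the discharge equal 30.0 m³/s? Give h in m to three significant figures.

3.17 m

h − h₀ = (Q/C)^(1/b) = (30.0/2.41)^(1/2.31) = 2.979 m
h = 0.19 + 2.979 = 3.169 m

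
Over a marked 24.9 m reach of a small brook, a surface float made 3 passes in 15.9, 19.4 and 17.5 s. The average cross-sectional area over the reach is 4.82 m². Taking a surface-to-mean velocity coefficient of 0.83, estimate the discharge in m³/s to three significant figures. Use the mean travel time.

5.66 m³/s

t̄ = (15.9 + 19.4 + 17.5) / 3 = 17.6 s
v_surface = L / t̄ = 24.9 / 17.6 = 1.415 m/s
v_mean = 0.83 × 1.415 = 1.174 m/s
Q = A × v_mean = 4.82 × 1.174 = 5.660 m³/s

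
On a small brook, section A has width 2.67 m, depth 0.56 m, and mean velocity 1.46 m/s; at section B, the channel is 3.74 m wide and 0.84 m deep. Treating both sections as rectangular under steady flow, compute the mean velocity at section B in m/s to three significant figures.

0.695 m/s

Q = A₁V₁ = (2.67×0.56) × 1.46 = 2.183 m³/s
A₂ = 3.74 × 0.84 = 3.142 m²
V₂ = Q/A₂ = 2.183/3.142 = 0.6949 m/s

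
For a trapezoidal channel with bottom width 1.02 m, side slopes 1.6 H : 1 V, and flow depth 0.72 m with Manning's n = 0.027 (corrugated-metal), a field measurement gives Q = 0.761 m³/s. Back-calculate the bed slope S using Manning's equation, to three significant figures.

0.000552

A = (b + z·y)·y = (1.02 + 1.6×0.72)×0.72 = 1.564 m²
P = b + 2y√(1+z²) = 1.02 + 2×0.72×√(1+1.6²) = 3.737 m
R = A/P = 1.564/3.737 = 0.4185 m
S = (Q·n / (1·A·R^(2/3)))² = (0.761×0.027 / (1×1.564×0.5595))² = 0.0005515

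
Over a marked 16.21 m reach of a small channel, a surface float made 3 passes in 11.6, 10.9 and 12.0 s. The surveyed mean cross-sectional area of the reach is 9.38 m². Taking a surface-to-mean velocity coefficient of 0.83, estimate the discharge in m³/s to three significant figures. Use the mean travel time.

t̄ = (11.6 + 10.9 + 12.0) / 3 = 11.5 s
v_surface = L / t̄ = 16.21 / 11.5 = 1.410 m/s
v_mean = 0.83 × 1.410 = 1.170 m/s
Q = A × v_mean = 9.38 × 1.170 = 10.97 m³/s

11.0 m³/s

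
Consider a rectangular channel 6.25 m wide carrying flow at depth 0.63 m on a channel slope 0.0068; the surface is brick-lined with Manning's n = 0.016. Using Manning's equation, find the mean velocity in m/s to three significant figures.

3.35 m/s

A = b·y = 6.25 × 0.63 = 3.938 m²
P = b + 2y = 6.25 + 2×0.63 = 7.510 m
R = A/P = 3.938/7.510 = 0.5243 m
Q = (1/n)·A·R^(2/3)·S^(1/2) = (1/0.016) × 3.938 × 0.5243^(2/3) × 0.0068^(1/2) = 13.19 m³/s
V = Q/A = 13.19/3.938 = 3.351 m/s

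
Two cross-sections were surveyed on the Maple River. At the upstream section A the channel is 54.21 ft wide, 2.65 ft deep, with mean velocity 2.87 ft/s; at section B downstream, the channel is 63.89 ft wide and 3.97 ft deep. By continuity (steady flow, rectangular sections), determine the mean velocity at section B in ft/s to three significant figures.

1.63 ft/s

Q = A₁V₁ = (54.21×2.65) × 2.87 = 412.3 ft³/s
A₂ = 63.89 × 3.97 = 253.6 ft²
V₂ = Q/A₂ = 412.3/253.6 = 1.625 ft/s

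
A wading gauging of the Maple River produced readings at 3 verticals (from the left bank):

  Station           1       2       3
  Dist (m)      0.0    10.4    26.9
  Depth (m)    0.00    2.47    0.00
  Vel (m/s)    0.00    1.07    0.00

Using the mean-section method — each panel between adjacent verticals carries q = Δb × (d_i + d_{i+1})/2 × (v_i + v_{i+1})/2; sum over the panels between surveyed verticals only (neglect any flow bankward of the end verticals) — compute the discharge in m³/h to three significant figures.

Panel 1-2: Δb = 10.4 m, d̄ = (0.00+2.47)/2 = 1.235, v̄ = (0.00+1.07)/2 = 0.535 → q = 10.4×1.235×0.535 = 6.872 m³/s
Panel 2-3: Δb = 16.5 m, d̄ = (2.47+0.00)/2 = 1.235, v̄ = (1.07+0.00)/2 = 0.535 → q = 16.5×1.235×0.535 = 10.90 m³/s
Q = Σ q = 17.77 m³/s
= 17.77 × 3600 = 63980 m³/h

64000 m³/h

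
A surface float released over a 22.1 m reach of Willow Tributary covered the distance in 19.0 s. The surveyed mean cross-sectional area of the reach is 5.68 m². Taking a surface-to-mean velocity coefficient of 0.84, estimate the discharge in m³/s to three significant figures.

v_surface = L / t̄ = 22.1 / 19 = 1.163 m/s
v_mean = 0.84 × 1.163 = 0.9771 m/s
Q = A × v_mean = 5.68 × 0.9771 = 5.550 m³/s

5.55 m³/s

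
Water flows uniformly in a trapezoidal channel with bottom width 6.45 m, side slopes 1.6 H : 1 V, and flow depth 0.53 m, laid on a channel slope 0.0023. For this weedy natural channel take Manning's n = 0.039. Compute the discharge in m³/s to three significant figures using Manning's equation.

2.83 m³/s

A = (b + z·y)·y = (6.45 + 1.6×0.53)×0.53 = 3.868 m²
P = b + 2y√(1+z²) = 6.45 + 2×0.53×√(1+1.6²) = 8.450 m
R = A/P = 3.868/8.450 = 0.4577 m
Q = (1/n)·A·R^(2/3)·S^(1/2) = (1/0.039) × 3.868 × 0.4577^(2/3) × 0.0023^(1/2) = 2.825 m³/s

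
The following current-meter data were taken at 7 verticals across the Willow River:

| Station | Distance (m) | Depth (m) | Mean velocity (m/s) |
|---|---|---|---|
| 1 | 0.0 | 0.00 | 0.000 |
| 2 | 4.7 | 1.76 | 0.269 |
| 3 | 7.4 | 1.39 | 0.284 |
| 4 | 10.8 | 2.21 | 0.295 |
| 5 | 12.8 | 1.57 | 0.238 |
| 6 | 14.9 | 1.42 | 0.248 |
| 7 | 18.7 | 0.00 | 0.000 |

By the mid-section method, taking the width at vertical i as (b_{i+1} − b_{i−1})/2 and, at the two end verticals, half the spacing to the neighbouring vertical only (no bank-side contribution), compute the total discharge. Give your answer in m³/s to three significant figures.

6.52 m³/s

w_2 = (7.4 − 0.0)/2 = 3.7 m; q_2 = 0.269 × 1.76 × 3.7 = 1.752 m³/s
w_3 = (10.8 − 4.7)/2 = 3.05 m; q_3 = 0.284 × 1.39 × 3.05 = 1.204 m³/s
w_4 = (12.8 − 7.4)/2 = 2.7 m; q_4 = 0.295 × 2.21 × 2.7 = 1.760 m³/s
w_5 = (14.9 − 10.8)/2 = 2.05 m; q_5 = 0.238 × 1.57 × 2.05 = 0.7660 m³/s
w_6 = (18.7 − 12.8)/2 = 2.95 m; q_6 = 0.248 × 1.42 × 2.95 = 1.039 m³/s
Stations 1, 7 contribute zero (depth or velocity is 0).
Q = Σ qᵢ = 6.521 m³/s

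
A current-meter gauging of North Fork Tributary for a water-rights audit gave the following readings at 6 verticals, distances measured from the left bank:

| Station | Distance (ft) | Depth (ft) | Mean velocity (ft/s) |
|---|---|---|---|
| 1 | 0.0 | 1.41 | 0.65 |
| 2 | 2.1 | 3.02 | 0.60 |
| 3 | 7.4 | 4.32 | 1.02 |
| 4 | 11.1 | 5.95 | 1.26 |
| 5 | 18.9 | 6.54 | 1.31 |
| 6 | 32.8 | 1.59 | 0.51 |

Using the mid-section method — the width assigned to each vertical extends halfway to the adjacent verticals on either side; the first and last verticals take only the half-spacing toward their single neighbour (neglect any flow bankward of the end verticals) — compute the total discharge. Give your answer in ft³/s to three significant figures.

169 ft³/s

w_1 = (2.1 − 0.0)/2 = 1.05 ft; q_1 = 0.65 × 1.41 × 1.05 = 0.9623 ft³/s
w_2 = (7.4 − 0.0)/2 = 3.7 ft; q_2 = 0.60 × 3.02 × 3.7 = 6.704 ft³/s
w_3 = (11.1 − 2.1)/2 = 4.5 ft; q_3 = 1.02 × 4.32 × 4.5 = 19.83 ft³/s
w_4 = (18.9 − 7.4)/2 = 5.75 ft; q_4 = 1.26 × 5.95 × 5.75 = 43.11 ft³/s
w_5 = (32.8 − 11.1)/2 = 10.85 ft; q_5 = 1.31 × 6.54 × 10.85 = 92.96 ft³/s
w_6 = (32.8 − 18.9)/2 = 6.95 ft; q_6 = 0.51 × 1.59 × 6.95 = 5.636 ft³/s
Q = Σ qᵢ = 169.2 ft³/s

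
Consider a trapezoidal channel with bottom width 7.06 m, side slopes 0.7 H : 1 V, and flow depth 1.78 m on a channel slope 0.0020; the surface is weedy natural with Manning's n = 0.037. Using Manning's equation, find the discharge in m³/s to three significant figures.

21.2 m³/s

A = (b + z·y)·y = (7.06 + 0.7×1.78)×1.78 = 14.78 m²
P = b + 2y√(1+z²) = 7.06 + 2×1.78×√(1+0.7²) = 11.41 m
R = A/P = 14.78/11.41 = 1.296 m
Q = (1/n)·A·R^(2/3)·S^(1/2) = (1/0.037) × 14.78 × 1.296^(2/3) × 0.0020^(1/2) = 21.24 m³/s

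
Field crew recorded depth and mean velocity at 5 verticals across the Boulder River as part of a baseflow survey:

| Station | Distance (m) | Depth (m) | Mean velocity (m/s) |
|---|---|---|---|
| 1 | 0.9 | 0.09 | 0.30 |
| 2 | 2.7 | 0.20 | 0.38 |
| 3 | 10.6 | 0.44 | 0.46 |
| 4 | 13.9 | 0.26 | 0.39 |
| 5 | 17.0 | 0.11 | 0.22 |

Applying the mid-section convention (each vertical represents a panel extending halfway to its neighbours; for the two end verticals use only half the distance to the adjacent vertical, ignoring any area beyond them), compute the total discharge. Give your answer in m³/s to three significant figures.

w_1 = (2.7 − 0.9)/2 = 0.9 m; q_1 = 0.30 × 0.09 × 0.9 = 0.02430 m³/s
w_2 = (10.6 − 0.9)/2 = 4.85 m; q_2 = 0.38 × 0.20 × 4.85 = 0.3686 m³/s
w_3 = (13.9 − 2.7)/2 = 5.6 m; q_3 = 0.46 × 0.44 × 5.6 = 1.133 m³/s
w_4 = (17.0 − 10.6)/2 = 3.2 m; q_4 = 0.39 × 0.26 × 3.2 = 0.3245 m³/s
w_5 = (17.0 − 13.9)/2 = 1.55 m; q_5 = 0.22 × 0.11 × 1.55 = 0.03751 m³/s
Q = Σ qᵢ = 1.888 m³/s

1.89 m³/s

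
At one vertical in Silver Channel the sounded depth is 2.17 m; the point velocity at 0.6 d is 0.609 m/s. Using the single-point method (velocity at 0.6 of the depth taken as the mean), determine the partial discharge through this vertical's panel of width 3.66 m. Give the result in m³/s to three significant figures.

v̄ = v₀.₆ = 0.609 m/s
q = v̄ × d × w = 0.6090 × 2.17 × 3.66 = 4.837 m³/s

4.84 m³/s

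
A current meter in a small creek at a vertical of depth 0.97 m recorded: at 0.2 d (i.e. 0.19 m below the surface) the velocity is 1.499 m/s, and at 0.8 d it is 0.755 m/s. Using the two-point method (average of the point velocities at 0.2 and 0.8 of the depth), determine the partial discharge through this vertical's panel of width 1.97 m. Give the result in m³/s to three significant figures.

v̄ = (1.499 + 0.755) / 2 = 1.127 m/s
q = v̄ × d × w = 1.127 × 0.97 × 1.97 = 2.154 m³/s

2.15 m³/s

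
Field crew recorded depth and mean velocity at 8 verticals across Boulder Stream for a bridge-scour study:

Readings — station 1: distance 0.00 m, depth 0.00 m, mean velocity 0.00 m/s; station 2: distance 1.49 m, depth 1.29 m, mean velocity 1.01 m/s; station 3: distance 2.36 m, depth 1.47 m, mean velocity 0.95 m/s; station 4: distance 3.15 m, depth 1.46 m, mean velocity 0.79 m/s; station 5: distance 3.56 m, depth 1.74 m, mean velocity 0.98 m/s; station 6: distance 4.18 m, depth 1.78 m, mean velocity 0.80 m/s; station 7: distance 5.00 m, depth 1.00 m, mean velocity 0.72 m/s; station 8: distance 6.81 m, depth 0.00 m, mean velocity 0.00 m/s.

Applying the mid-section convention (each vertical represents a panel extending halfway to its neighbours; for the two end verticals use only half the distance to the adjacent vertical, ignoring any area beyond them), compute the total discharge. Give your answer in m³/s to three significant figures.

6.24 m³/s

w_2 = (2.36 − 0.00)/2 = 1.18 m; q_2 = 1.01 × 1.29 × 1.18 = 1.537 m³/s
w_3 = (3.15 − 1.49)/2 = 0.83 m; q_3 = 0.95 × 1.47 × 0.83 = 1.159 m³/s
w_4 = (3.56 − 2.36)/2 = 0.6 m; q_4 = 0.79 × 1.46 × 0.6 = 0.6920 m³/s
w_5 = (4.18 − 3.15)/2 = 0.515 m; q_5 = 0.98 × 1.74 × 0.515 = 0.8782 m³/s
w_6 = (5.00 − 3.56)/2 = 0.72 m; q_6 = 0.80 × 1.78 × 0.72 = 1.025 m³/s
w_7 = (6.81 − 4.18)/2 = 1.315 m; q_7 = 0.72 × 1.00 × 1.315 = 0.9468 m³/s
Stations 1, 8 contribute zero (depth or velocity is 0).
Q = Σ qᵢ = 6.239 m³/s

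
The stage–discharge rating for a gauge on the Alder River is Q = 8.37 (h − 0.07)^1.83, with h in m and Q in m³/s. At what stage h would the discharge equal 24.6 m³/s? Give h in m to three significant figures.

h − h₀ = (Q/C)^(1/b) = (24.6/8.37)^(1/1.83) = 1.802 m
h = 0.07 + 1.802 = 1.872 m

1.87 m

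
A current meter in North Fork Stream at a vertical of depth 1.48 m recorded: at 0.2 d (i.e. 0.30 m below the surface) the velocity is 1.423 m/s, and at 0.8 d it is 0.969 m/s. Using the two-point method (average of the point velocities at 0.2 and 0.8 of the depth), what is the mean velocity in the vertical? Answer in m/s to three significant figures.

1.20 m/s

v̄ = (1.423 + 0.969) / 2 = 1.196 m/s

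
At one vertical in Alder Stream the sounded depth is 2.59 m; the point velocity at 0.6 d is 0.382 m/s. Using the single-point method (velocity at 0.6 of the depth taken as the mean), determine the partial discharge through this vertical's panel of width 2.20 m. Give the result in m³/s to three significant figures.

v̄ = v₀.₆ = 0.382 m/s
q = v̄ × d × w = 0.3820 × 2.59 × 2.20 = 2.177 m³/s

2.18 m³/s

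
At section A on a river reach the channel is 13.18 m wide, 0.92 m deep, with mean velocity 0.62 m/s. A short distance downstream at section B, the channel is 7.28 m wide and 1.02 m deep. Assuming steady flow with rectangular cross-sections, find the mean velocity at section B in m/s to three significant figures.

Q = A₁V₁ = (13.18×0.92) × 0.62 = 7.518 m³/s
A₂ = 7.28 × 1.02 = 7.426 m²
V₂ = Q/A₂ = 7.518/7.426 = 1.012 m/s

1.01 m/s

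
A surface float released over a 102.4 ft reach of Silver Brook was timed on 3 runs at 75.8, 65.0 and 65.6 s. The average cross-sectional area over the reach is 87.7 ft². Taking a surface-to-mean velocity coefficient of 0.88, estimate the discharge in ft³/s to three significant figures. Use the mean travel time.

115 ft³/s

t̄ = (75.8 + 65.0 + 65.6) / 3 = 68.8 s
v_surface = L / t̄ = 102.4 / 68.8 = 1.488 ft/s
v_mean = 0.88 × 1.488 = 1.310 ft/s
Q = A × v_mean = 87.7 × 1.310 = 114.9 ft³/s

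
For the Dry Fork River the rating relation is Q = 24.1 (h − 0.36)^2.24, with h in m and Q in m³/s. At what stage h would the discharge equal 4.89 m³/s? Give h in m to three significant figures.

0.851 m

h − h₀ = (Q/C)^(1/b) = (4.89/24.1)^(1/2.24) = 0.4906 m
h = 0.36 + 0.4906 = 0.8506 m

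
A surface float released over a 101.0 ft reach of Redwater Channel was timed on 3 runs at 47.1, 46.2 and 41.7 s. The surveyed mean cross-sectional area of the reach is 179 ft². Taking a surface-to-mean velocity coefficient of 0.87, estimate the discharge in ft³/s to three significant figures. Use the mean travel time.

350 ft³/s

t̄ = (47.1 + 46.2 + 41.7) / 3 = 45 s
v_surface = L / t̄ = 101.0 / 45 = 2.244 ft/s
v_mean = 0.87 × 2.244 = 1.953 ft/s
Q = A × v_mean = 179 × 1.953 = 349.5 ft³/s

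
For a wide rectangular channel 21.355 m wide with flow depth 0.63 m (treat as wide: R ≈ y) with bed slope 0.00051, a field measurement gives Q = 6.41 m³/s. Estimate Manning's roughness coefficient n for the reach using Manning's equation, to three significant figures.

0.0348

A = b·y = 21.355 × 0.63 = 13.45 m²
Wide channel: R ≈ y = 0.63 m
n = (1/Q)·A·R^(2/3)·S^(1/2) = (1/6.41) × 13.45 × 0.7349 × 0.02258 = 0.03483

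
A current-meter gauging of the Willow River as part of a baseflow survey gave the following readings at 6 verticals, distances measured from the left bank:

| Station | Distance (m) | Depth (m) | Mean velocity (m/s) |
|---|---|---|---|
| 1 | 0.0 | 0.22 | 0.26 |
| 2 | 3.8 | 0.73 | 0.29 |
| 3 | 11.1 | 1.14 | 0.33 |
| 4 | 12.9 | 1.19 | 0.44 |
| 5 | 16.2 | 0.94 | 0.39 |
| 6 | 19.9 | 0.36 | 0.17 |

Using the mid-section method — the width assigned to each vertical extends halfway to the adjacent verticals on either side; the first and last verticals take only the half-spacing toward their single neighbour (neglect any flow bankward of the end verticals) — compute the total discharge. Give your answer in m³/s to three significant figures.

w_1 = (3.8 − 0.0)/2 = 1.9 m; q_1 = 0.26 × 0.22 × 1.9 = 0.1087 m³/s
w_2 = (11.1 − 0.0)/2 = 5.55 m; q_2 = 0.29 × 0.73 × 5.55 = 1.175 m³/s
w_3 = (12.9 − 3.8)/2 = 4.55 m; q_3 = 0.33 × 1.14 × 4.55 = 1.712 m³/s
w_4 = (16.2 − 11.1)/2 = 2.55 m; q_4 = 0.44 × 1.19 × 2.55 = 1.335 m³/s
w_5 = (19.9 − 12.9)/2 = 3.5 m; q_5 = 0.39 × 0.94 × 3.5 = 1.283 m³/s
w_6 = (19.9 − 16.2)/2 = 1.85 m; q_6 = 0.17 × 0.36 × 1.85 = 0.1132 m³/s
Q = Σ qᵢ = 5.727 m³/s

5.73 m³/s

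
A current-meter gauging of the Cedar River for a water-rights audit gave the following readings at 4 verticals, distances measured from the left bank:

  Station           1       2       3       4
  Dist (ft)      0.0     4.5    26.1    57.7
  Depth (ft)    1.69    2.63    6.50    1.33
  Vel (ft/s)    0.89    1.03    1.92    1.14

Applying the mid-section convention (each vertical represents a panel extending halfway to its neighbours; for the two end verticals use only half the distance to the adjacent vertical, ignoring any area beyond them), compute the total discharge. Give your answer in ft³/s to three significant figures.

w_1 = (4.5 − 0.0)/2 = 2.25 ft; q_1 = 0.89 × 1.69 × 2.25 = 3.384 ft³/s
w_2 = (26.1 − 0.0)/2 = 13.05 ft; q_2 = 1.03 × 2.63 × 13.05 = 35.35 ft³/s
w_3 = (57.7 − 4.5)/2 = 26.6 ft; q_3 = 1.92 × 6.50 × 26.6 = 332.0 ft³/s
w_4 = (57.7 − 26.1)/2 = 15.8 ft; q_4 = 1.14 × 1.33 × 15.8 = 23.96 ft³/s
Q = Σ qᵢ = 394.7 ft³/s

395 ft³/s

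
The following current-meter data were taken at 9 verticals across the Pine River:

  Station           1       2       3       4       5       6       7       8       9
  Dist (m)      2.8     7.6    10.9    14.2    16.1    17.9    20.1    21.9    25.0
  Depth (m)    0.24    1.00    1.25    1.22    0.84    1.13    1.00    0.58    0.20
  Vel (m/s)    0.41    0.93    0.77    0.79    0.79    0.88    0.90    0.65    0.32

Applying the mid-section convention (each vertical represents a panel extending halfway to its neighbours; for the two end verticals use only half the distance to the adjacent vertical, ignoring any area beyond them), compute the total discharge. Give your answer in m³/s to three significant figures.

15.7 m³/s

w_1 = (7.6 − 2.8)/2 = 2.4 m; q_1 = 0.41 × 0.24 × 2.4 = 0.2362 m³/s
w_2 = (10.9 − 2.8)/2 = 4.05 m; q_2 = 0.93 × 1.00 × 4.05 = 3.767 m³/s
w_3 = (14.2 − 7.6)/2 = 3.3 m; q_3 = 0.77 × 1.25 × 3.3 = 3.176 m³/s
w_4 = (16.1 − 10.9)/2 = 2.6 m; q_4 = 0.79 × 1.22 × 2.6 = 2.506 m³/s
w_5 = (17.9 − 14.2)/2 = 1.85 m; q_5 = 0.79 × 0.84 × 1.85 = 1.228 m³/s
w_6 = (20.1 − 16.1)/2 = 2 m; q_6 = 0.88 × 1.13 × 2 = 1.989 m³/s
w_7 = (21.9 − 17.9)/2 = 2 m; q_7 = 0.90 × 1.00 × 2 = 1.800 m³/s
w_8 = (25.0 − 20.1)/2 = 2.45 m; q_8 = 0.65 × 0.58 × 2.45 = 0.9237 m³/s
w_9 = (25.0 − 21.9)/2 = 1.55 m; q_9 = 0.32 × 0.20 × 1.55 = 0.09920 m³/s
Q = Σ qᵢ = 15.72 m³/s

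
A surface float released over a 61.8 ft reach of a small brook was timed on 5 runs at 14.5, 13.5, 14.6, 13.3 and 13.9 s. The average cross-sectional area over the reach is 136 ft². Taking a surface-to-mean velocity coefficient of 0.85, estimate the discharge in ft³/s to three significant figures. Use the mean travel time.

512 ft³/s

t̄ = (14.5 + 13.5 + 14.6 + 13.3 + 13.9) / 5 = 13.96 s
v_surface = L / t̄ = 61.8 / 13.96 = 4.427 ft/s
v_mean = 0.85 × 4.427 = 3.763 ft/s
Q = A × v_mean = 136 × 3.763 = 511.8 ft³/s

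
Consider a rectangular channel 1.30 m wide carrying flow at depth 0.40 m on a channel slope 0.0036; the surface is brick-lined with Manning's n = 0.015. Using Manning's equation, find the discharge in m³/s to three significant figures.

0.820 m³/s

A = b·y = 1.30 × 0.40 = 0.5200 m²
P = b + 2y = 1.30 + 2×0.40 = 2.100 m
R = A/P = 0.5200/2.100 = 0.2476 m
Q = (1/n)·A·R^(2/3)·S^(1/2) = (1/0.015) × 0.5200 × 0.2476^(2/3) × 0.0036^(1/2) = 0.8202 m³/s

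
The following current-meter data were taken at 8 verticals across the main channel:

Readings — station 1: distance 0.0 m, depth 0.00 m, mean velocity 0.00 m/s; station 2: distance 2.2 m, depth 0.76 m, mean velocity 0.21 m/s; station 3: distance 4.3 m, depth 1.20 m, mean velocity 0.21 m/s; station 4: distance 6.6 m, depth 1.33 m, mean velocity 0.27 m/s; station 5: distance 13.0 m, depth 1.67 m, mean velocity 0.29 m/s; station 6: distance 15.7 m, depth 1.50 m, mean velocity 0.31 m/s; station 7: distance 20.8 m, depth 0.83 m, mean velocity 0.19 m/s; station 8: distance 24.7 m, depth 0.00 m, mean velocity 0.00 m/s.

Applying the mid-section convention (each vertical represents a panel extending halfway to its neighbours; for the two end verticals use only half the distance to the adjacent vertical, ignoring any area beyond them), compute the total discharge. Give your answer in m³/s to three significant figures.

w_2 = (4.3 − 0.0)/2 = 2.15 m; q_2 = 0.21 × 0.76 × 2.15 = 0.3431 m³/s
w_3 = (6.6 − 2.2)/2 = 2.2 m; q_3 = 0.21 × 1.20 × 2.2 = 0.5544 m³/s
w_4 = (13.0 − 4.3)/2 = 4.35 m; q_4 = 0.27 × 1.33 × 4.35 = 1.562 m³/s
w_5 = (15.7 − 6.6)/2 = 4.55 m; q_5 = 0.29 × 1.67 × 4.55 = 2.204 m³/s
w_6 = (20.8 − 13.0)/2 = 3.9 m; q_6 = 0.31 × 1.50 × 3.9 = 1.814 m³/s
w_7 = (24.7 − 15.7)/2 = 4.5 m; q_7 = 0.19 × 0.83 × 4.5 = 0.7097 m³/s
Stations 1, 8 contribute zero (depth or velocity is 0).
Q = Σ qᵢ = 7.186 m³/s

7.19 m³/s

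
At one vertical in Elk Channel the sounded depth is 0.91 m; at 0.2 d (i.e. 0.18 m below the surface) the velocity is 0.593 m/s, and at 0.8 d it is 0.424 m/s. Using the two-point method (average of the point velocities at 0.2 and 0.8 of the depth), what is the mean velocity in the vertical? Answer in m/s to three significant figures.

v̄ = (0.593 + 0.424) / 2 = 0.5085 m/s

0.509 m/s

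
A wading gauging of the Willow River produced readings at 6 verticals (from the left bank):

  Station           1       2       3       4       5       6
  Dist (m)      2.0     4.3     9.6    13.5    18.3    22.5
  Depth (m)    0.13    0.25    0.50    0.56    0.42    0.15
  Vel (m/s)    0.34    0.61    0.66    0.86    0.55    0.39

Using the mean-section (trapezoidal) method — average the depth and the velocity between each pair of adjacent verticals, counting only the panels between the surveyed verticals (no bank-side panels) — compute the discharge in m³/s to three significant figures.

5.26 m³/s

Panel 1-2: Δb = 2.3 m, d̄ = (0.13+0.25)/2 = 0.19, v̄ = (0.34+0.61)/2 = 0.475 → q = 2.3×0.19×0.475 = 0.2076 m³/s
Panel 2-3: Δb = 5.3 m, d̄ = (0.25+0.50)/2 = 0.375, v̄ = (0.61+0.66)/2 = 0.635 → q = 5.3×0.375×0.635 = 1.262 m³/s
Panel 3-4: Δb = 3.9 m, d̄ = (0.50+0.56)/2 = 0.53, v̄ = (0.66+0.86)/2 = 0.76 → q = 3.9×0.53×0.76 = 1.571 m³/s
Panel 4-5: Δb = 4.8 m, d̄ = (0.56+0.42)/2 = 0.49, v̄ = (0.86+0.55)/2 = 0.705 → q = 4.8×0.49×0.705 = 1.658 m³/s
Panel 5-6: Δb = 4.2 m, d̄ = (0.42+0.15)/2 = 0.285, v̄ = (0.55+0.39)/2 = 0.47 → q = 4.2×0.285×0.47 = 0.5626 m³/s
Q = Σ q = 5.261 m³/s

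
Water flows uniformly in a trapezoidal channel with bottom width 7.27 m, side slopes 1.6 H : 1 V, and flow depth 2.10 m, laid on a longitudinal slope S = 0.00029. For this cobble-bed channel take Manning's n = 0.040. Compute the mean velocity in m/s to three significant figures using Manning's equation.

0.550 m/s

A = (b + z·y)·y = (7.27 + 1.6×2.10)×2.10 = 22.32 m²
P = b + 2y√(1+z²) = 7.27 + 2×2.10×√(1+1.6²) = 15.19 m
R = A/P = 22.32/15.19 = 1.469 m
Q = (1/n)·A·R^(2/3)·S^(1/2) = (1/0.040) × 22.32 × 1.469^(2/3) × 0.00029^(1/2) = 12.28 m³/s
V = Q/A = 12.28/22.32 = 0.5502 m/s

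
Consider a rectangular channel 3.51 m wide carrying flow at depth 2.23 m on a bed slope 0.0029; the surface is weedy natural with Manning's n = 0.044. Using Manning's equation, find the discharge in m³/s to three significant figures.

9.47 m³/s

A = b·y = 3.51 × 2.23 = 7.827 m²
P = b + 2y = 3.51 + 2×2.23 = 7.970 m
R = A/P = 7.827/7.970 = 0.9821 m
Q = (1/n)·A·R^(2/3)·S^(1/2) = (1/0.044) × 7.827 × 0.9821^(2/3) × 0.0029^(1/2) = 9.465 m³/s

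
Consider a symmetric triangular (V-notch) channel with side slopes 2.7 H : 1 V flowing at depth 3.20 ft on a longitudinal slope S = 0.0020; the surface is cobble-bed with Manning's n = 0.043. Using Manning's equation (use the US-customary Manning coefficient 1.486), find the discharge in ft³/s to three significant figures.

A = z·y² = 2.7×3.20² = 27.65 ft²
P = 2y√(1+z²) = 2×3.20×√(1+2.7²) = 18.43 ft
R = A/P = 27.65/18.43 = 1.500 ft
Q = (1.486/n)·A·R^(2/3)·S^(1/2) = (1.486/0.043) × 27.65 × 1.500^(2/3) × 0.0020^(1/2) = 56.00 ft³/s

56.0 ft³/s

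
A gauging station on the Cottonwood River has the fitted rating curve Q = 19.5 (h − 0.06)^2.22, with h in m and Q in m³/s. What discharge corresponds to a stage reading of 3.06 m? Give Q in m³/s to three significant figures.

223 m³/s

Q = 19.5 × (3.06 − 0.06)^2.22 = 19.5 × 3^2.22 = 223.5 m³/s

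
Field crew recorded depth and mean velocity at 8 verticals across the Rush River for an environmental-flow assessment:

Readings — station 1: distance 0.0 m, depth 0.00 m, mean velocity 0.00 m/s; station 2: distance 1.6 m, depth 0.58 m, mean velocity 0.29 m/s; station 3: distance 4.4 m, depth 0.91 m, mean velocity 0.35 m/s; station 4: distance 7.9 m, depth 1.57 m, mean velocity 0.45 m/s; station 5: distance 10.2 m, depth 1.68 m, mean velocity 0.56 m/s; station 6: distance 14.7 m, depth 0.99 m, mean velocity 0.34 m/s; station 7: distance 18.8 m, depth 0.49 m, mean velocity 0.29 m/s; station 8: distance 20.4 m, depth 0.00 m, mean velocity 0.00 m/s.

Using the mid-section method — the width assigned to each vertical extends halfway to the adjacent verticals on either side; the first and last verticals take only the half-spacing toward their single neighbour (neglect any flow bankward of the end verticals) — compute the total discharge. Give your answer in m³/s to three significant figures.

w_2 = (4.4 − 0.0)/2 = 2.2 m; q_2 = 0.29 × 0.58 × 2.2 = 0.3700 m³/s
w_3 = (7.9 − 1.6)/2 = 3.15 m; q_3 = 0.35 × 0.91 × 3.15 = 1.003 m³/s
w_4 = (10.2 − 4.4)/2 = 2.9 m; q_4 = 0.45 × 1.57 × 2.9 = 2.049 m³/s
w_5 = (14.7 − 7.9)/2 = 3.4 m; q_5 = 0.56 × 1.68 × 3.4 = 3.199 m³/s
w_6 = (18.8 − 10.2)/2 = 4.3 m; q_6 = 0.34 × 0.99 × 4.3 = 1.447 m³/s
w_7 = (20.4 − 14.7)/2 = 2.85 m; q_7 = 0.29 × 0.49 × 2.85 = 0.4050 m³/s
Stations 1, 8 contribute zero (depth or velocity is 0).
Q = Σ qᵢ = 8.473 m³/s

8.47 m³/s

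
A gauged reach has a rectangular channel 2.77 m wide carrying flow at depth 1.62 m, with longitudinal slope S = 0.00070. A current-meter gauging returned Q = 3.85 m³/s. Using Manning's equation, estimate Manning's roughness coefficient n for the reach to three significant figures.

0.0254

A = b·y = 2.77 × 1.62 = 4.487 m²
P = b + 2y = 2.77 + 2×1.62 = 6.010 m
R = A/P = 4.487/6.010 = 0.7467 m
n = (1/Q)·A·R^(2/3)·S^(1/2) = (1/3.85) × 4.487 × 0.8230 × 0.02646 = 0.02538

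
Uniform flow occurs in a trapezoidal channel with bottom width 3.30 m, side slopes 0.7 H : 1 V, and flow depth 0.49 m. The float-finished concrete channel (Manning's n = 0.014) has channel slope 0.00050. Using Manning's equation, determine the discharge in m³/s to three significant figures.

1.54 m³/s

A = (b + z·y)·y = (3.30 + 0.7×0.49)×0.49 = 1.785 m²
P = b + 2y√(1+z²) = 3.30 + 2×0.49×√(1+0.7²) = 4.496 m
R = A/P = 1.785/4.496 = 0.3970 m
Q = (1/n)·A·R^(2/3)·S^(1/2) = (1/0.014) × 1.785 × 0.3970^(2/3) × 0.00050^(1/2) = 1.540 m³/s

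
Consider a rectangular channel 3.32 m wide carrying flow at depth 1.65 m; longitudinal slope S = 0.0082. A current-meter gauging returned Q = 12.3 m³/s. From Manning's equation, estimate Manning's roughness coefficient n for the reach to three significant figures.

A = b·y = 3.32 × 1.65 = 5.478 m²
P = b + 2y = 3.32 + 2×1.65 = 6.620 m
R = A/P = 5.478/6.620 = 0.8275 m
n = (1/Q)·A·R^(2/3)·S^(1/2) = (1/12.3) × 5.478 × 0.8814 × 0.09055 = 0.03555

0.0355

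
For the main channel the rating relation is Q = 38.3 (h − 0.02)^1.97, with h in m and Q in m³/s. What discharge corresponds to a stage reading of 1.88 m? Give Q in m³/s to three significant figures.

Q = 38.3 × (1.88 − 0.02)^1.97 = 38.3 × 1.86^1.97 = 130.1 m³/s

130 m³/s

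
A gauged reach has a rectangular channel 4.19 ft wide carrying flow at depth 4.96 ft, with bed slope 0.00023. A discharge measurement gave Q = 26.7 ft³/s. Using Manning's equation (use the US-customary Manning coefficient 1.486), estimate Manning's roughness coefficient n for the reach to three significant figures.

0.0227

A = b·y = 4.19 × 4.96 = 20.78 ft²
P = b + 2y = 4.19 + 2×4.96 = 14.11 ft
R = A/P = 20.78/14.11 = 1.473 ft
n = (1.486/Q)·A·R^(2/3)·S^(1/2) = (1.486/26.7) × 20.78 × 1.295 × 0.01517 = 0.02271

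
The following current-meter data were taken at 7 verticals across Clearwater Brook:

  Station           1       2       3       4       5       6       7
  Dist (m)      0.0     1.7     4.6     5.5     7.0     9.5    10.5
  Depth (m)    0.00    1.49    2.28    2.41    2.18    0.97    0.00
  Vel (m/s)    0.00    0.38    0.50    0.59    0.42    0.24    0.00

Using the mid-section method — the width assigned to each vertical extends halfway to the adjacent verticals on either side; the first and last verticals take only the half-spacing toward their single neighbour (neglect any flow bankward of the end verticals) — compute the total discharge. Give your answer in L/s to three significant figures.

7410 L/s

w_2 = (4.6 − 0.0)/2 = 2.3 m; q_2 = 0.38 × 1.49 × 2.3 = 1.302 m³/s
w_3 = (5.5 − 1.7)/2 = 1.9 m; q_3 = 0.50 × 2.28 × 1.9 = 2.166 m³/s
w_4 = (7.0 − 4.6)/2 = 1.2 m; q_4 = 0.59 × 2.41 × 1.2 = 1.706 m³/s
w_5 = (9.5 − 5.5)/2 = 2 m; q_5 = 0.42 × 2.18 × 2 = 1.831 m³/s
w_6 = (10.5 − 7.0)/2 = 1.75 m; q_6 = 0.24 × 0.97 × 1.75 = 0.4074 m³/s
Stations 1, 7 contribute zero (depth or velocity is 0).
Q = Σ qᵢ = 7.413 m³/s
= 7.413 × 1000 = 7413 L/s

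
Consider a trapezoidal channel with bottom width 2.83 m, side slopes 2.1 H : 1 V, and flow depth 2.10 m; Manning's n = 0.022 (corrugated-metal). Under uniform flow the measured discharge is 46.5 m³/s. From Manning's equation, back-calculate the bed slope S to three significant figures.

0.00352

A = (b + z·y)·y = (2.83 + 2.1×2.10)×2.10 = 15.20 m²
P = b + 2y√(1+z²) = 2.83 + 2×2.10×√(1+2.1²) = 12.60 m
R = A/P = 15.20/12.60 = 1.207 m
S = (Q·n / (1·A·R^(2/3)))² = (46.5×0.022 / (1×15.20×1.133))² = 0.003524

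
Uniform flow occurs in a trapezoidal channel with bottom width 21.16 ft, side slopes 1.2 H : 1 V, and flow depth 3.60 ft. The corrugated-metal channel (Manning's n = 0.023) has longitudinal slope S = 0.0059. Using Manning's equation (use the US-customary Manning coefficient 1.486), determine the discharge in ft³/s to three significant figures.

911 ft³/s

A = (b + z·y)·y = (21.16 + 1.2×3.60)×3.60 = 91.73 ft²
P = b + 2y√(1+z²) = 21.16 + 2×3.60×√(1+1.2²) = 32.41 ft
R = A/P = 91.73/32.41 = 2.831 ft
Q = (1.486/n)·A·R^(2/3)·S^(1/2) = (1.486/0.023) × 91.73 × 2.831^(2/3) × 0.0059^(1/2) = 910.9 ft³/s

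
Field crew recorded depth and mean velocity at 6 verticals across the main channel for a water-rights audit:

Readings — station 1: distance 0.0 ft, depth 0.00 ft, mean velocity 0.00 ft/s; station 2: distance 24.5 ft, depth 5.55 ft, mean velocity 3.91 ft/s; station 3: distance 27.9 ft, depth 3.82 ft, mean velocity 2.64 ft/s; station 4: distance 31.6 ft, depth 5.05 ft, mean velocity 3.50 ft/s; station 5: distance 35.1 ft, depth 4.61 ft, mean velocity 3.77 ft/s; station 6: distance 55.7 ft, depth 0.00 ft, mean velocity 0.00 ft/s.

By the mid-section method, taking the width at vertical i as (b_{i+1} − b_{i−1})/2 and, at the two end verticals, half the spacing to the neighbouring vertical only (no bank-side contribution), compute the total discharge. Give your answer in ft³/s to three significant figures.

w_2 = (27.9 − 0.0)/2 = 13.95 ft; q_2 = 3.91 × 5.55 × 13.95 = 302.7 ft³/s
w_3 = (31.6 − 24.5)/2 = 3.55 ft; q_3 = 2.64 × 3.82 × 3.55 = 35.80 ft³/s
w_4 = (35.1 − 27.9)/2 = 3.6 ft; q_4 = 3.50 × 5.05 × 3.6 = 63.63 ft³/s
w_5 = (55.7 − 31.6)/2 = 12.05 ft; q_5 = 3.77 × 4.61 × 12.05 = 209.4 ft³/s
Stations 1, 6 contribute zero (depth or velocity is 0).
Q = Σ qᵢ = 611.6 ft³/s

612 ft³/s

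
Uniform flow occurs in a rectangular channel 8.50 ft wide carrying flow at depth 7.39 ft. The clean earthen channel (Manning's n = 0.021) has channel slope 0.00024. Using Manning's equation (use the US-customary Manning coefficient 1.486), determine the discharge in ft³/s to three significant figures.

A = b·y = 8.50 × 7.39 = 62.82 ft²
P = b + 2y = 8.50 + 2×7.39 = 23.28 ft
R = A/P = 62.82/23.28 = 2.698 ft
Q = (1.486/n)·A·R^(2/3)·S^(1/2) = (1.486/0.021) × 62.82 × 2.698^(2/3) × 0.00024^(1/2) = 133.5 ft³/s

133 ft³/s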